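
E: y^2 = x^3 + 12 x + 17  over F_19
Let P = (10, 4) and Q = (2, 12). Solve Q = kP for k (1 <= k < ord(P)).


Enumerate multiples of P until we hit Q = (2, 12):
  1P = (10, 4)
  2P = (0, 6)
  3P = (6, 18)
  4P = (1, 12)
  5P = (17, 17)
  6P = (16, 12)
  7P = (18, 17)
  8P = (7, 8)
  9P = (8, 6)
  10P = (2, 7)
  11P = (11, 13)
  12P = (3, 2)
  13P = (15, 0)
  14P = (3, 17)
  15P = (11, 6)
  16P = (2, 12)
Match found at i = 16.

k = 16


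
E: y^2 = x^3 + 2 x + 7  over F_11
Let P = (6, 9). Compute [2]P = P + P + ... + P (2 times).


k = 2 = 10_2 (binary, LSB first: 01)
Double-and-add from P = (6, 9):
  bit 0 = 0: acc unchanged = O
  bit 1 = 1: acc = O + (10, 2) = (10, 2)

2P = (10, 2)


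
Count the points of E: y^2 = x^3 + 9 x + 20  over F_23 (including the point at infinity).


For each x in F_23, count y with y^2 = x^3 + 9 x + 20 mod 23:
  x = 2: RHS = 0, y in [0]  -> 1 point(s)
  x = 5: RHS = 6, y in [11, 12]  -> 2 point(s)
  x = 7: RHS = 12, y in [9, 14]  -> 2 point(s)
  x = 8: RHS = 6, y in [11, 12]  -> 2 point(s)
  x = 9: RHS = 2, y in [5, 18]  -> 2 point(s)
  x = 10: RHS = 6, y in [11, 12]  -> 2 point(s)
  x = 11: RHS = 1, y in [1, 22]  -> 2 point(s)
  x = 12: RHS = 16, y in [4, 19]  -> 2 point(s)
  x = 17: RHS = 3, y in [7, 16]  -> 2 point(s)
  x = 19: RHS = 12, y in [9, 14]  -> 2 point(s)
  x = 20: RHS = 12, y in [9, 14]  -> 2 point(s)
Affine points: 21. Add the point at infinity: total = 22.

#E(F_23) = 22


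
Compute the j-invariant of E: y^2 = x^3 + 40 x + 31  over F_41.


Delta = -16(4 a^3 + 27 b^2) mod 41 = 37
-1728 * (4 a)^3 = -1728 * (4*40)^3 mod 41 = 15
j = 15 * 37^(-1) mod 41 = 27

j = 27 (mod 41)


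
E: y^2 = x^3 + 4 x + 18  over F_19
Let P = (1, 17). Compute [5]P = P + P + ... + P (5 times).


k = 5 = 101_2 (binary, LSB first: 101)
Double-and-add from P = (1, 17):
  bit 0 = 1: acc = O + (1, 17) = (1, 17)
  bit 1 = 0: acc unchanged = (1, 17)
  bit 2 = 1: acc = (1, 17) + (14, 14) = (9, 17)

5P = (9, 17)


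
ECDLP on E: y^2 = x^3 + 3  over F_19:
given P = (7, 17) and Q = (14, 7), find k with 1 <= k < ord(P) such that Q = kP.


Enumerate multiples of P until we hit Q = (14, 7):
  1P = (7, 17)
  2P = (3, 7)
  3P = (1, 17)
  4P = (11, 2)
  5P = (2, 7)
  6P = (14, 7)
Match found at i = 6.

k = 6


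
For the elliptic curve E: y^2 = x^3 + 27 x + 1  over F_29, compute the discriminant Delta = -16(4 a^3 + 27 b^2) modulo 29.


4 a^3 + 27 b^2 = 4*27^3 + 27*1^2 = 78732 + 27 = 78759
Delta = -16 * (78759) = -1260144
Delta mod 29 = 22

Delta = 22 (mod 29)


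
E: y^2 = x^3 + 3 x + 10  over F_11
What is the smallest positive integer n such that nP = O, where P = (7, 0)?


Compute successive multiples of P until we hit O:
  1P = (7, 0)
  2P = O

ord(P) = 2


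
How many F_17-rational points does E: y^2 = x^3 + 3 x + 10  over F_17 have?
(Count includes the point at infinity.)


For each x in F_17, count y with y^2 = x^3 + 3 x + 10 mod 17:
  x = 4: RHS = 1, y in [1, 16]  -> 2 point(s)
  x = 7: RHS = 0, y in [0]  -> 1 point(s)
  x = 8: RHS = 2, y in [6, 11]  -> 2 point(s)
  x = 9: RHS = 1, y in [1, 16]  -> 2 point(s)
  x = 13: RHS = 2, y in [6, 11]  -> 2 point(s)
  x = 14: RHS = 8, y in [5, 12]  -> 2 point(s)
  x = 15: RHS = 13, y in [8, 9]  -> 2 point(s)
Affine points: 13. Add the point at infinity: total = 14.

#E(F_17) = 14


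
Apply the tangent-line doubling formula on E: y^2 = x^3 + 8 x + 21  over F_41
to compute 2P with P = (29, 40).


Doubling: s = (3 x1^2 + a) / (2 y1)
s = (3*29^2 + 8) / (2*40) mod 41 = 26
x3 = s^2 - 2 x1 mod 41 = 26^2 - 2*29 = 3
y3 = s (x1 - x3) - y1 mod 41 = 26 * (29 - 3) - 40 = 21

2P = (3, 21)


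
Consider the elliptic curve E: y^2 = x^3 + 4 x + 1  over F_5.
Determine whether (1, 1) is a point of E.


Check whether y^2 = x^3 + 4 x + 1 (mod 5) for (x, y) = (1, 1).
LHS: y^2 = 1^2 mod 5 = 1
RHS: x^3 + 4 x + 1 = 1^3 + 4*1 + 1 mod 5 = 1
LHS = RHS

Yes, on the curve


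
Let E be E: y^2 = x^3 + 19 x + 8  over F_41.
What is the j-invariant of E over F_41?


Delta = -16(4 a^3 + 27 b^2) mod 41 = 38
-1728 * (4 a)^3 = -1728 * (4*19)^3 mod 41 = 25
j = 25 * 38^(-1) mod 41 = 19

j = 19 (mod 41)


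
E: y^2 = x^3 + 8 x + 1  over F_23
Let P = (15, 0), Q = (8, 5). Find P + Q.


P != Q, so use the chord formula.
s = (y2 - y1) / (x2 - x1) = (5) / (16) mod 23 = 19
x3 = s^2 - x1 - x2 mod 23 = 19^2 - 15 - 8 = 16
y3 = s (x1 - x3) - y1 mod 23 = 19 * (15 - 16) - 0 = 4

P + Q = (16, 4)


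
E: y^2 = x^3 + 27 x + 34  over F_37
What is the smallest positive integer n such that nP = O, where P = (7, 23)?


Compute successive multiples of P until we hit O:
  1P = (7, 23)
  2P = (35, 3)
  3P = (31, 10)
  4P = (0, 21)
  5P = (18, 32)
  6P = (9, 9)
  7P = (33, 11)
  8P = (4, 24)
  ... (continuing to 21P)
  21P = O

ord(P) = 21


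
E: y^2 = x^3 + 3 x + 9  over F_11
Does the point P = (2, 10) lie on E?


Check whether y^2 = x^3 + 3 x + 9 (mod 11) for (x, y) = (2, 10).
LHS: y^2 = 10^2 mod 11 = 1
RHS: x^3 + 3 x + 9 = 2^3 + 3*2 + 9 mod 11 = 1
LHS = RHS

Yes, on the curve


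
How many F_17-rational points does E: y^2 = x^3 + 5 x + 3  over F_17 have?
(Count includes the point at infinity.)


For each x in F_17, count y with y^2 = x^3 + 5 x + 3 mod 17:
  x = 1: RHS = 9, y in [3, 14]  -> 2 point(s)
  x = 2: RHS = 4, y in [2, 15]  -> 2 point(s)
  x = 4: RHS = 2, y in [6, 11]  -> 2 point(s)
  x = 5: RHS = 0, y in [0]  -> 1 point(s)
  x = 10: RHS = 16, y in [4, 13]  -> 2 point(s)
  x = 13: RHS = 4, y in [2, 15]  -> 2 point(s)
  x = 15: RHS = 2, y in [6, 11]  -> 2 point(s)
Affine points: 13. Add the point at infinity: total = 14.

#E(F_17) = 14


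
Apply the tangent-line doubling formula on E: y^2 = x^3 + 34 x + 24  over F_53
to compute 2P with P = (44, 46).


Doubling: s = (3 x1^2 + a) / (2 y1)
s = (3*44^2 + 34) / (2*46) mod 53 = 37
x3 = s^2 - 2 x1 mod 53 = 37^2 - 2*44 = 9
y3 = s (x1 - x3) - y1 mod 53 = 37 * (44 - 9) - 46 = 30

2P = (9, 30)


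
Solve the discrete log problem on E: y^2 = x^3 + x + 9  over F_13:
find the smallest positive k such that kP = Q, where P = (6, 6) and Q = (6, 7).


Enumerate multiples of P until we hit Q = (6, 7):
  1P = (6, 6)
  2P = (0, 3)
  3P = (4, 8)
  4P = (4, 5)
  5P = (0, 10)
  6P = (6, 7)
Match found at i = 6.

k = 6


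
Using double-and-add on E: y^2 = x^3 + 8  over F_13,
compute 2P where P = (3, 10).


k = 2 = 10_2 (binary, LSB first: 01)
Double-and-add from P = (3, 10):
  bit 0 = 0: acc unchanged = O
  bit 1 = 1: acc = O + (11, 0) = (11, 0)

2P = (11, 0)


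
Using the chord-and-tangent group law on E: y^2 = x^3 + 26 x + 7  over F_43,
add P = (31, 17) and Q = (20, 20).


P != Q, so use the chord formula.
s = (y2 - y1) / (x2 - x1) = (3) / (32) mod 43 = 31
x3 = s^2 - x1 - x2 mod 43 = 31^2 - 31 - 20 = 7
y3 = s (x1 - x3) - y1 mod 43 = 31 * (31 - 7) - 17 = 39

P + Q = (7, 39)


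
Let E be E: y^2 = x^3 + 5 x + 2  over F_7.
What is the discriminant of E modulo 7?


4 a^3 + 27 b^2 = 4*5^3 + 27*2^2 = 500 + 108 = 608
Delta = -16 * (608) = -9728
Delta mod 7 = 2

Delta = 2 (mod 7)


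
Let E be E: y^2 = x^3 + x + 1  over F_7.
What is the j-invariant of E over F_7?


Delta = -16(4 a^3 + 27 b^2) mod 7 = 1
-1728 * (4 a)^3 = -1728 * (4*1)^3 mod 7 = 1
j = 1 * 1^(-1) mod 7 = 1

j = 1 (mod 7)


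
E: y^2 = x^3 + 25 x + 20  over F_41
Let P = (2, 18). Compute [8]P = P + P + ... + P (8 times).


k = 8 = 1000_2 (binary, LSB first: 0001)
Double-and-add from P = (2, 18):
  bit 0 = 0: acc unchanged = O
  bit 1 = 0: acc unchanged = O
  bit 2 = 0: acc unchanged = O
  bit 3 = 1: acc = O + (15, 30) = (15, 30)

8P = (15, 30)


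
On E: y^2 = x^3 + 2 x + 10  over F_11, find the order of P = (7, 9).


Compute successive multiples of P until we hit O:
  1P = (7, 9)
  2P = (2, 0)
  3P = (7, 2)
  4P = O

ord(P) = 4


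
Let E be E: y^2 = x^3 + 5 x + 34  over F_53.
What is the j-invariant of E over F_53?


Delta = -16(4 a^3 + 27 b^2) mod 53 = 30
-1728 * (4 a)^3 = -1728 * (4*5)^3 mod 53 = 43
j = 43 * 30^(-1) mod 53 = 35

j = 35 (mod 53)


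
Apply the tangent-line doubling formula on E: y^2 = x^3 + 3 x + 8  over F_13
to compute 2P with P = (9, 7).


Doubling: s = (3 x1^2 + a) / (2 y1)
s = (3*9^2 + 3) / (2*7) mod 13 = 12
x3 = s^2 - 2 x1 mod 13 = 12^2 - 2*9 = 9
y3 = s (x1 - x3) - y1 mod 13 = 12 * (9 - 9) - 7 = 6

2P = (9, 6)


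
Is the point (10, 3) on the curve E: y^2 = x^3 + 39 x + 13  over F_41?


Check whether y^2 = x^3 + 39 x + 13 (mod 41) for (x, y) = (10, 3).
LHS: y^2 = 3^2 mod 41 = 9
RHS: x^3 + 39 x + 13 = 10^3 + 39*10 + 13 mod 41 = 9
LHS = RHS

Yes, on the curve


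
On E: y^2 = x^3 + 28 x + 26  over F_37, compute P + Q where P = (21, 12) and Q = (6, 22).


P != Q, so use the chord formula.
s = (y2 - y1) / (x2 - x1) = (10) / (22) mod 37 = 24
x3 = s^2 - x1 - x2 mod 37 = 24^2 - 21 - 6 = 31
y3 = s (x1 - x3) - y1 mod 37 = 24 * (21 - 31) - 12 = 7

P + Q = (31, 7)


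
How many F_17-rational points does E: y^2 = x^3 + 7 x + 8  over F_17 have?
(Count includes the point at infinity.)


For each x in F_17, count y with y^2 = x^3 + 7 x + 8 mod 17:
  x = 0: RHS = 8, y in [5, 12]  -> 2 point(s)
  x = 1: RHS = 16, y in [4, 13]  -> 2 point(s)
  x = 2: RHS = 13, y in [8, 9]  -> 2 point(s)
  x = 4: RHS = 15, y in [7, 10]  -> 2 point(s)
  x = 5: RHS = 15, y in [7, 10]  -> 2 point(s)
  x = 7: RHS = 9, y in [3, 14]  -> 2 point(s)
  x = 8: RHS = 15, y in [7, 10]  -> 2 point(s)
  x = 9: RHS = 1, y in [1, 16]  -> 2 point(s)
  x = 12: RHS = 1, y in [1, 16]  -> 2 point(s)
  x = 13: RHS = 1, y in [1, 16]  -> 2 point(s)
  x = 16: RHS = 0, y in [0]  -> 1 point(s)
Affine points: 21. Add the point at infinity: total = 22.

#E(F_17) = 22


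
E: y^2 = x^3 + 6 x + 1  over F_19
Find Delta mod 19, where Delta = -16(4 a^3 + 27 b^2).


4 a^3 + 27 b^2 = 4*6^3 + 27*1^2 = 864 + 27 = 891
Delta = -16 * (891) = -14256
Delta mod 19 = 13

Delta = 13 (mod 19)


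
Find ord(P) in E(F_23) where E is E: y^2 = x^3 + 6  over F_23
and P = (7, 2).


Compute successive multiples of P until we hit O:
  1P = (7, 2)
  2P = (4, 22)
  3P = (13, 15)
  4P = (16, 13)
  5P = (12, 20)
  6P = (5, 19)
  7P = (20, 5)
  8P = (0, 12)
  ... (continuing to 24P)
  24P = O

ord(P) = 24


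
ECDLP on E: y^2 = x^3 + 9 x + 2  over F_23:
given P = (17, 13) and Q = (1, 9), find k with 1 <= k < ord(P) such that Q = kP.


Enumerate multiples of P until we hit Q = (1, 9):
  1P = (17, 13)
  2P = (15, 19)
  3P = (0, 5)
  4P = (18, 19)
  5P = (1, 14)
  6P = (13, 4)
  7P = (11, 12)
  8P = (11, 11)
  9P = (13, 19)
  10P = (1, 9)
Match found at i = 10.

k = 10


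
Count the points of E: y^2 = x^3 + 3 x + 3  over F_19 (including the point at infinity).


For each x in F_19, count y with y^2 = x^3 + 3 x + 3 mod 19:
  x = 1: RHS = 7, y in [8, 11]  -> 2 point(s)
  x = 2: RHS = 17, y in [6, 13]  -> 2 point(s)
  x = 3: RHS = 1, y in [1, 18]  -> 2 point(s)
  x = 6: RHS = 9, y in [3, 16]  -> 2 point(s)
  x = 7: RHS = 6, y in [5, 14]  -> 2 point(s)
  x = 8: RHS = 7, y in [8, 11]  -> 2 point(s)
  x = 10: RHS = 7, y in [8, 11]  -> 2 point(s)
  x = 12: RHS = 0, y in [0]  -> 1 point(s)
  x = 13: RHS = 16, y in [4, 15]  -> 2 point(s)
  x = 16: RHS = 5, y in [9, 10]  -> 2 point(s)
Affine points: 19. Add the point at infinity: total = 20.

#E(F_19) = 20


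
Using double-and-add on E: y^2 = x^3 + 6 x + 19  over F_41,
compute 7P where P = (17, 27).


k = 7 = 111_2 (binary, LSB first: 111)
Double-and-add from P = (17, 27):
  bit 0 = 1: acc = O + (17, 27) = (17, 27)
  bit 1 = 1: acc = (17, 27) + (3, 8) = (31, 36)
  bit 2 = 1: acc = (31, 36) + (25, 3) = (5, 25)

7P = (5, 25)


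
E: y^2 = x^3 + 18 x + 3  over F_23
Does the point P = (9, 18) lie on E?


Check whether y^2 = x^3 + 18 x + 3 (mod 23) for (x, y) = (9, 18).
LHS: y^2 = 18^2 mod 23 = 2
RHS: x^3 + 18 x + 3 = 9^3 + 18*9 + 3 mod 23 = 20
LHS != RHS

No, not on the curve


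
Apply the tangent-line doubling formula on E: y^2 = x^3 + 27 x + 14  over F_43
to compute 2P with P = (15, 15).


Doubling: s = (3 x1^2 + a) / (2 y1)
s = (3*15^2 + 27) / (2*15) mod 43 = 32
x3 = s^2 - 2 x1 mod 43 = 32^2 - 2*15 = 5
y3 = s (x1 - x3) - y1 mod 43 = 32 * (15 - 5) - 15 = 4

2P = (5, 4)


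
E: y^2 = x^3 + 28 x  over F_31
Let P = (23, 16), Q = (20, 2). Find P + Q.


P != Q, so use the chord formula.
s = (y2 - y1) / (x2 - x1) = (17) / (28) mod 31 = 15
x3 = s^2 - x1 - x2 mod 31 = 15^2 - 23 - 20 = 27
y3 = s (x1 - x3) - y1 mod 31 = 15 * (23 - 27) - 16 = 17

P + Q = (27, 17)


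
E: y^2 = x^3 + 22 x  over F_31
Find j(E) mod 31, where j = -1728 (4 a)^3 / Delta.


Delta = -16(4 a^3 + 27 b^2) mod 31 = 1
-1728 * (4 a)^3 = -1728 * (4*22)^3 mod 31 = 23
j = 23 * 1^(-1) mod 31 = 23

j = 23 (mod 31)


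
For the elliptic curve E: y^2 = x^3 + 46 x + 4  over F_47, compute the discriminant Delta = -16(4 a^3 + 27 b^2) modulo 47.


4 a^3 + 27 b^2 = 4*46^3 + 27*4^2 = 389344 + 432 = 389776
Delta = -16 * (389776) = -6236416
Delta mod 47 = 14

Delta = 14 (mod 47)


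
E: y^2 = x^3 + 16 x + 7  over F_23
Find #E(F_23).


For each x in F_23, count y with y^2 = x^3 + 16 x + 7 mod 23:
  x = 1: RHS = 1, y in [1, 22]  -> 2 point(s)
  x = 2: RHS = 1, y in [1, 22]  -> 2 point(s)
  x = 3: RHS = 13, y in [6, 17]  -> 2 point(s)
  x = 7: RHS = 2, y in [5, 18]  -> 2 point(s)
  x = 8: RHS = 3, y in [7, 16]  -> 2 point(s)
  x = 9: RHS = 6, y in [11, 12]  -> 2 point(s)
  x = 12: RHS = 18, y in [8, 15]  -> 2 point(s)
  x = 14: RHS = 8, y in [10, 13]  -> 2 point(s)
  x = 16: RHS = 12, y in [9, 14]  -> 2 point(s)
  x = 18: RHS = 9, y in [3, 20]  -> 2 point(s)
  x = 20: RHS = 1, y in [1, 22]  -> 2 point(s)
  x = 21: RHS = 13, y in [6, 17]  -> 2 point(s)
  x = 22: RHS = 13, y in [6, 17]  -> 2 point(s)
Affine points: 26. Add the point at infinity: total = 27.

#E(F_23) = 27


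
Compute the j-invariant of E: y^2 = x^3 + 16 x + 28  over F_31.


Delta = -16(4 a^3 + 27 b^2) mod 31 = 10
-1728 * (4 a)^3 = -1728 * (4*16)^3 mod 31 = 2
j = 2 * 10^(-1) mod 31 = 25

j = 25 (mod 31)


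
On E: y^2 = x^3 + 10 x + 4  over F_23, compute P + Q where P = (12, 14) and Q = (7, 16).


P != Q, so use the chord formula.
s = (y2 - y1) / (x2 - x1) = (2) / (18) mod 23 = 18
x3 = s^2 - x1 - x2 mod 23 = 18^2 - 12 - 7 = 6
y3 = s (x1 - x3) - y1 mod 23 = 18 * (12 - 6) - 14 = 2

P + Q = (6, 2)


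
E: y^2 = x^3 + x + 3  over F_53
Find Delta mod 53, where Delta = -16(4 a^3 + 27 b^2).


4 a^3 + 27 b^2 = 4*1^3 + 27*3^2 = 4 + 243 = 247
Delta = -16 * (247) = -3952
Delta mod 53 = 23

Delta = 23 (mod 53)


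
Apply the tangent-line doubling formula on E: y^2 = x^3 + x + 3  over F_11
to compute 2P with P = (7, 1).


Doubling: s = (3 x1^2 + a) / (2 y1)
s = (3*7^2 + 1) / (2*1) mod 11 = 8
x3 = s^2 - 2 x1 mod 11 = 8^2 - 2*7 = 6
y3 = s (x1 - x3) - y1 mod 11 = 8 * (7 - 6) - 1 = 7

2P = (6, 7)


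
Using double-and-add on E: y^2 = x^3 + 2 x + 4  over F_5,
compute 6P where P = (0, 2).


k = 6 = 110_2 (binary, LSB first: 011)
Double-and-add from P = (0, 2):
  bit 0 = 0: acc unchanged = O
  bit 1 = 1: acc = O + (4, 1) = (4, 1)
  bit 2 = 1: acc = (4, 1) + (2, 4) = (0, 3)

6P = (0, 3)


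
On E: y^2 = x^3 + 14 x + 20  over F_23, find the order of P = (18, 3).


Compute successive multiples of P until we hit O:
  1P = (18, 3)
  2P = (16, 19)
  3P = (7, 1)
  4P = (14, 4)
  5P = (4, 5)
  6P = (9, 22)
  7P = (5, 13)
  8P = (1, 14)
  ... (continuing to 18P)
  18P = O

ord(P) = 18


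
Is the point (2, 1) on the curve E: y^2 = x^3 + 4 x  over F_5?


Check whether y^2 = x^3 + 4 x + 0 (mod 5) for (x, y) = (2, 1).
LHS: y^2 = 1^2 mod 5 = 1
RHS: x^3 + 4 x + 0 = 2^3 + 4*2 + 0 mod 5 = 1
LHS = RHS

Yes, on the curve


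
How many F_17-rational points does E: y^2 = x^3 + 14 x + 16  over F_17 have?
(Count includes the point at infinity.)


For each x in F_17, count y with y^2 = x^3 + 14 x + 16 mod 17:
  x = 0: RHS = 16, y in [4, 13]  -> 2 point(s)
  x = 2: RHS = 1, y in [1, 16]  -> 2 point(s)
  x = 3: RHS = 0, y in [0]  -> 1 point(s)
  x = 4: RHS = 0, y in [0]  -> 1 point(s)
  x = 7: RHS = 15, y in [7, 10]  -> 2 point(s)
  x = 9: RHS = 4, y in [2, 15]  -> 2 point(s)
  x = 10: RHS = 0, y in [0]  -> 1 point(s)
  x = 12: RHS = 8, y in [5, 12]  -> 2 point(s)
  x = 13: RHS = 15, y in [7, 10]  -> 2 point(s)
  x = 14: RHS = 15, y in [7, 10]  -> 2 point(s)
  x = 16: RHS = 1, y in [1, 16]  -> 2 point(s)
Affine points: 19. Add the point at infinity: total = 20.

#E(F_17) = 20


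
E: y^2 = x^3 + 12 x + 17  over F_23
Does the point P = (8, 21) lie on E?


Check whether y^2 = x^3 + 12 x + 17 (mod 23) for (x, y) = (8, 21).
LHS: y^2 = 21^2 mod 23 = 4
RHS: x^3 + 12 x + 17 = 8^3 + 12*8 + 17 mod 23 = 4
LHS = RHS

Yes, on the curve


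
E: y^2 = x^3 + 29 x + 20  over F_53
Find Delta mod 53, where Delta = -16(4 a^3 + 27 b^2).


4 a^3 + 27 b^2 = 4*29^3 + 27*20^2 = 97556 + 10800 = 108356
Delta = -16 * (108356) = -1733696
Delta mod 53 = 40

Delta = 40 (mod 53)


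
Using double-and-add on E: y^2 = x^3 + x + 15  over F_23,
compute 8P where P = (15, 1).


k = 8 = 1000_2 (binary, LSB first: 0001)
Double-and-add from P = (15, 1):
  bit 0 = 0: acc unchanged = O
  bit 1 = 0: acc unchanged = O
  bit 2 = 0: acc unchanged = O
  bit 3 = 1: acc = O + (19, 19) = (19, 19)

8P = (19, 19)


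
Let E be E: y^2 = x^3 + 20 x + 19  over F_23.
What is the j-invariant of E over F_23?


Delta = -16(4 a^3 + 27 b^2) mod 23 = 14
-1728 * (4 a)^3 = -1728 * (4*20)^3 mod 23 = 9
j = 9 * 14^(-1) mod 23 = 22

j = 22 (mod 23)


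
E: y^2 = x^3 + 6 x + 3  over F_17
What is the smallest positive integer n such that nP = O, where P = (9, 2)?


Compute successive multiples of P until we hit O:
  1P = (9, 2)
  2P = (14, 14)
  3P = (12, 1)
  4P = (15, 0)
  5P = (12, 16)
  6P = (14, 3)
  7P = (9, 15)
  8P = O

ord(P) = 8


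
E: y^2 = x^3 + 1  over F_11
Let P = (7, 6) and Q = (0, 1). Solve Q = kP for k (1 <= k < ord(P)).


Enumerate multiples of P until we hit Q = (0, 1):
  1P = (7, 6)
  2P = (2, 3)
  3P = (5, 4)
  4P = (0, 1)
Match found at i = 4.

k = 4


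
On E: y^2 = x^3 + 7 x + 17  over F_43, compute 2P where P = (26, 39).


Doubling: s = (3 x1^2 + a) / (2 y1)
s = (3*26^2 + 7) / (2*39) mod 43 = 9
x3 = s^2 - 2 x1 mod 43 = 9^2 - 2*26 = 29
y3 = s (x1 - x3) - y1 mod 43 = 9 * (26 - 29) - 39 = 20

2P = (29, 20)


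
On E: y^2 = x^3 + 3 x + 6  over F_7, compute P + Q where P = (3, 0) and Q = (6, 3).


P != Q, so use the chord formula.
s = (y2 - y1) / (x2 - x1) = (3) / (3) mod 7 = 1
x3 = s^2 - x1 - x2 mod 7 = 1^2 - 3 - 6 = 6
y3 = s (x1 - x3) - y1 mod 7 = 1 * (3 - 6) - 0 = 4

P + Q = (6, 4)


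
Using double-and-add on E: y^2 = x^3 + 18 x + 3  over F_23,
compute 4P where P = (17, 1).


k = 4 = 100_2 (binary, LSB first: 001)
Double-and-add from P = (17, 1):
  bit 0 = 0: acc unchanged = O
  bit 1 = 0: acc unchanged = O
  bit 2 = 1: acc = O + (14, 3) = (14, 3)

4P = (14, 3)


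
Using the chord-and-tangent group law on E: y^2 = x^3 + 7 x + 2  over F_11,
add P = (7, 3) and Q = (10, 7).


P != Q, so use the chord formula.
s = (y2 - y1) / (x2 - x1) = (4) / (3) mod 11 = 5
x3 = s^2 - x1 - x2 mod 11 = 5^2 - 7 - 10 = 8
y3 = s (x1 - x3) - y1 mod 11 = 5 * (7 - 8) - 3 = 3

P + Q = (8, 3)


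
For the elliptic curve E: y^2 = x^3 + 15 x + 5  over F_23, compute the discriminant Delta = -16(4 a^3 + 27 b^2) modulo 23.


4 a^3 + 27 b^2 = 4*15^3 + 27*5^2 = 13500 + 675 = 14175
Delta = -16 * (14175) = -226800
Delta mod 23 = 3

Delta = 3 (mod 23)


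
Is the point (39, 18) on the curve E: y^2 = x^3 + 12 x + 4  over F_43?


Check whether y^2 = x^3 + 12 x + 4 (mod 43) for (x, y) = (39, 18).
LHS: y^2 = 18^2 mod 43 = 23
RHS: x^3 + 12 x + 4 = 39^3 + 12*39 + 4 mod 43 = 21
LHS != RHS

No, not on the curve


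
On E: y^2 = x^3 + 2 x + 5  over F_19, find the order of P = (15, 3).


Compute successive multiples of P until we hit O:
  1P = (15, 3)
  2P = (12, 3)
  3P = (11, 16)
  4P = (0, 10)
  5P = (13, 10)
  6P = (8, 1)
  7P = (5, 8)
  8P = (4, 1)
  ... (continuing to 26P)
  26P = O

ord(P) = 26


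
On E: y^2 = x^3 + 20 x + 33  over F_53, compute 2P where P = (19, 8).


Doubling: s = (3 x1^2 + a) / (2 y1)
s = (3*19^2 + 20) / (2*8) mod 53 = 6
x3 = s^2 - 2 x1 mod 53 = 6^2 - 2*19 = 51
y3 = s (x1 - x3) - y1 mod 53 = 6 * (19 - 51) - 8 = 12

2P = (51, 12)


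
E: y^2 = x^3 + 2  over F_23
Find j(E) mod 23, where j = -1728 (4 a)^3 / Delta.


Delta = -16(4 a^3 + 27 b^2) mod 23 = 20
-1728 * (4 a)^3 = -1728 * (4*0)^3 mod 23 = 0
j = 0 * 20^(-1) mod 23 = 0

j = 0 (mod 23)


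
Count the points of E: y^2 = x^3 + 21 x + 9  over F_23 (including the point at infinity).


For each x in F_23, count y with y^2 = x^3 + 21 x + 9 mod 23:
  x = 0: RHS = 9, y in [3, 20]  -> 2 point(s)
  x = 1: RHS = 8, y in [10, 13]  -> 2 point(s)
  x = 2: RHS = 13, y in [6, 17]  -> 2 point(s)
  x = 5: RHS = 9, y in [3, 20]  -> 2 point(s)
  x = 6: RHS = 6, y in [11, 12]  -> 2 point(s)
  x = 7: RHS = 16, y in [4, 19]  -> 2 point(s)
  x = 10: RHS = 0, y in [0]  -> 1 point(s)
  x = 13: RHS = 18, y in [8, 15]  -> 2 point(s)
  x = 16: RHS = 2, y in [5, 18]  -> 2 point(s)
  x = 17: RHS = 12, y in [9, 14]  -> 2 point(s)
  x = 18: RHS = 9, y in [3, 20]  -> 2 point(s)
Affine points: 21. Add the point at infinity: total = 22.

#E(F_23) = 22


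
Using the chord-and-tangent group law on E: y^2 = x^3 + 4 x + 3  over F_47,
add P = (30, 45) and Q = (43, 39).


P != Q, so use the chord formula.
s = (y2 - y1) / (x2 - x1) = (41) / (13) mod 47 = 14
x3 = s^2 - x1 - x2 mod 47 = 14^2 - 30 - 43 = 29
y3 = s (x1 - x3) - y1 mod 47 = 14 * (30 - 29) - 45 = 16

P + Q = (29, 16)


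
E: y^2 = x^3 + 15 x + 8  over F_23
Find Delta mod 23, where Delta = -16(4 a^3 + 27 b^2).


4 a^3 + 27 b^2 = 4*15^3 + 27*8^2 = 13500 + 1728 = 15228
Delta = -16 * (15228) = -243648
Delta mod 23 = 14

Delta = 14 (mod 23)


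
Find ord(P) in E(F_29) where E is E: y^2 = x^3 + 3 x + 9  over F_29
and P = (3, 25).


Compute successive multiples of P until we hit O:
  1P = (3, 25)
  2P = (28, 18)
  3P = (21, 16)
  4P = (27, 16)
  5P = (15, 23)
  6P = (7, 24)
  7P = (10, 13)
  8P = (0, 3)
  ... (continuing to 39P)
  39P = O

ord(P) = 39


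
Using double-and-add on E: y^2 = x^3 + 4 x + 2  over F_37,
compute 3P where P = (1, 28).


k = 3 = 11_2 (binary, LSB first: 11)
Double-and-add from P = (1, 28):
  bit 0 = 1: acc = O + (1, 28) = (1, 28)
  bit 1 = 1: acc = (1, 28) + (9, 8) = (24, 11)

3P = (24, 11)


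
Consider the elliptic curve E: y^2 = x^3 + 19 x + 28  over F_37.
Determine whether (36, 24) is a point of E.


Check whether y^2 = x^3 + 19 x + 28 (mod 37) for (x, y) = (36, 24).
LHS: y^2 = 24^2 mod 37 = 21
RHS: x^3 + 19 x + 28 = 36^3 + 19*36 + 28 mod 37 = 8
LHS != RHS

No, not on the curve


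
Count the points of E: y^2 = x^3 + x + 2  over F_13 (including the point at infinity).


For each x in F_13, count y with y^2 = x^3 + 1 x + 2 mod 13:
  x = 1: RHS = 4, y in [2, 11]  -> 2 point(s)
  x = 2: RHS = 12, y in [5, 8]  -> 2 point(s)
  x = 6: RHS = 3, y in [4, 9]  -> 2 point(s)
  x = 7: RHS = 1, y in [1, 12]  -> 2 point(s)
  x = 9: RHS = 12, y in [5, 8]  -> 2 point(s)
  x = 12: RHS = 0, y in [0]  -> 1 point(s)
Affine points: 11. Add the point at infinity: total = 12.

#E(F_13) = 12


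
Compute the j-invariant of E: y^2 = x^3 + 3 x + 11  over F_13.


Delta = -16(4 a^3 + 27 b^2) mod 13 = 2
-1728 * (4 a)^3 = -1728 * (4*3)^3 mod 13 = 12
j = 12 * 2^(-1) mod 13 = 6

j = 6 (mod 13)


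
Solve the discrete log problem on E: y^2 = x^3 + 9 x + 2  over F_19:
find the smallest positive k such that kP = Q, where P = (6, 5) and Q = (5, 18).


Enumerate multiples of P until we hit Q = (5, 18):
  1P = (6, 5)
  2P = (5, 1)
  3P = (5, 18)
Match found at i = 3.

k = 3


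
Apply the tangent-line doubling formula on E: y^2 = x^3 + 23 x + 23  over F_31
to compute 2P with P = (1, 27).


Doubling: s = (3 x1^2 + a) / (2 y1)
s = (3*1^2 + 23) / (2*27) mod 31 = 20
x3 = s^2 - 2 x1 mod 31 = 20^2 - 2*1 = 26
y3 = s (x1 - x3) - y1 mod 31 = 20 * (1 - 26) - 27 = 0

2P = (26, 0)


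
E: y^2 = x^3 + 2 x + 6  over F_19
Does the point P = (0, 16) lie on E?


Check whether y^2 = x^3 + 2 x + 6 (mod 19) for (x, y) = (0, 16).
LHS: y^2 = 16^2 mod 19 = 9
RHS: x^3 + 2 x + 6 = 0^3 + 2*0 + 6 mod 19 = 6
LHS != RHS

No, not on the curve


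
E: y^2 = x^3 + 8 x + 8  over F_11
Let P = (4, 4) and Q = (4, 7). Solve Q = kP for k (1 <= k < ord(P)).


Enumerate multiples of P until we hit Q = (4, 7):
  1P = (4, 4)
  2P = (8, 1)
  3P = (3, 9)
  4P = (7, 0)
  5P = (3, 2)
  6P = (8, 10)
  7P = (4, 7)
Match found at i = 7.

k = 7


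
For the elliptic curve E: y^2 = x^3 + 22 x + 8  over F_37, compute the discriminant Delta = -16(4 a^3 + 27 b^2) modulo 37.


4 a^3 + 27 b^2 = 4*22^3 + 27*8^2 = 42592 + 1728 = 44320
Delta = -16 * (44320) = -709120
Delta mod 37 = 22

Delta = 22 (mod 37)


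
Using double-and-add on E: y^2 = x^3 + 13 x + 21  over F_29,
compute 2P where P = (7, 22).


k = 2 = 10_2 (binary, LSB first: 01)
Double-and-add from P = (7, 22):
  bit 0 = 0: acc unchanged = O
  bit 1 = 1: acc = O + (16, 27) = (16, 27)

2P = (16, 27)


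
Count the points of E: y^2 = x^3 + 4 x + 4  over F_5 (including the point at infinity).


For each x in F_5, count y with y^2 = x^3 + 4 x + 4 mod 5:
  x = 0: RHS = 4, y in [2, 3]  -> 2 point(s)
  x = 1: RHS = 4, y in [2, 3]  -> 2 point(s)
  x = 2: RHS = 0, y in [0]  -> 1 point(s)
  x = 4: RHS = 4, y in [2, 3]  -> 2 point(s)
Affine points: 7. Add the point at infinity: total = 8.

#E(F_5) = 8


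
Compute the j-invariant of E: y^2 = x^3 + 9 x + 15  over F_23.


Delta = -16(4 a^3 + 27 b^2) mod 23 = 9
-1728 * (4 a)^3 = -1728 * (4*9)^3 mod 23 = 10
j = 10 * 9^(-1) mod 23 = 19

j = 19 (mod 23)


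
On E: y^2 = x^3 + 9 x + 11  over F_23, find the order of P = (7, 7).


Compute successive multiples of P until we hit O:
  1P = (7, 7)
  2P = (13, 5)
  3P = (21, 13)
  4P = (21, 10)
  5P = (13, 18)
  6P = (7, 16)
  7P = O

ord(P) = 7


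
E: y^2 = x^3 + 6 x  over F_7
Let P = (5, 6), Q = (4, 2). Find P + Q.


P != Q, so use the chord formula.
s = (y2 - y1) / (x2 - x1) = (3) / (6) mod 7 = 4
x3 = s^2 - x1 - x2 mod 7 = 4^2 - 5 - 4 = 0
y3 = s (x1 - x3) - y1 mod 7 = 4 * (5 - 0) - 6 = 0

P + Q = (0, 0)


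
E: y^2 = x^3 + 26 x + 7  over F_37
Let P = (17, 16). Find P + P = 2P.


Doubling: s = (3 x1^2 + a) / (2 y1)
s = (3*17^2 + 26) / (2*16) mod 37 = 36
x3 = s^2 - 2 x1 mod 37 = 36^2 - 2*17 = 4
y3 = s (x1 - x3) - y1 mod 37 = 36 * (17 - 4) - 16 = 8

2P = (4, 8)


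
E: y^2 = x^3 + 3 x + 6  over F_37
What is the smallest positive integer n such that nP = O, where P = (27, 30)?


Compute successive multiples of P until we hit O:
  1P = (27, 30)
  2P = (11, 36)
  3P = (24, 29)
  4P = (19, 22)
  5P = (29, 5)
  6P = (17, 30)
  7P = (30, 7)
  8P = (10, 0)
  ... (continuing to 16P)
  16P = O

ord(P) = 16


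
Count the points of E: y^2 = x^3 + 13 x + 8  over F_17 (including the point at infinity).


For each x in F_17, count y with y^2 = x^3 + 13 x + 8 mod 17:
  x = 0: RHS = 8, y in [5, 12]  -> 2 point(s)
  x = 2: RHS = 8, y in [5, 12]  -> 2 point(s)
  x = 6: RHS = 13, y in [8, 9]  -> 2 point(s)
  x = 7: RHS = 0, y in [0]  -> 1 point(s)
  x = 9: RHS = 4, y in [2, 15]  -> 2 point(s)
  x = 10: RHS = 16, y in [4, 13]  -> 2 point(s)
  x = 15: RHS = 8, y in [5, 12]  -> 2 point(s)
Affine points: 13. Add the point at infinity: total = 14.

#E(F_17) = 14


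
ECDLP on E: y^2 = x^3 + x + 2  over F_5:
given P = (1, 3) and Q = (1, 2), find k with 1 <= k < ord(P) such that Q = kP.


Enumerate multiples of P until we hit Q = (1, 2):
  1P = (1, 3)
  2P = (4, 0)
  3P = (1, 2)
Match found at i = 3.

k = 3


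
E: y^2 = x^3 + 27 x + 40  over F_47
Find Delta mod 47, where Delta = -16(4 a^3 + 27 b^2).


4 a^3 + 27 b^2 = 4*27^3 + 27*40^2 = 78732 + 43200 = 121932
Delta = -16 * (121932) = -1950912
Delta mod 47 = 11

Delta = 11 (mod 47)


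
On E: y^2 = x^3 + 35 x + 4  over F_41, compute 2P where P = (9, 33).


Doubling: s = (3 x1^2 + a) / (2 y1)
s = (3*9^2 + 35) / (2*33) mod 41 = 39
x3 = s^2 - 2 x1 mod 41 = 39^2 - 2*9 = 27
y3 = s (x1 - x3) - y1 mod 41 = 39 * (9 - 27) - 33 = 3

2P = (27, 3)


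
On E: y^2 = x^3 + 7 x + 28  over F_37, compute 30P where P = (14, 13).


k = 30 = 11110_2 (binary, LSB first: 01111)
Double-and-add from P = (14, 13):
  bit 0 = 0: acc unchanged = O
  bit 1 = 1: acc = O + (21, 36) = (21, 36)
  bit 2 = 1: acc = (21, 36) + (33, 26) = (32, 4)
  bit 3 = 1: acc = (32, 4) + (5, 15) = (26, 10)
  bit 4 = 1: acc = (26, 10) + (20, 18) = (1, 6)

30P = (1, 6)


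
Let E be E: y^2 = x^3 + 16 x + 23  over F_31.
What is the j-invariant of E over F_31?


Delta = -16(4 a^3 + 27 b^2) mod 31 = 27
-1728 * (4 a)^3 = -1728 * (4*16)^3 mod 31 = 2
j = 2 * 27^(-1) mod 31 = 15

j = 15 (mod 31)


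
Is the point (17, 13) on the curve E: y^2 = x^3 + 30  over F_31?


Check whether y^2 = x^3 + 0 x + 30 (mod 31) for (x, y) = (17, 13).
LHS: y^2 = 13^2 mod 31 = 14
RHS: x^3 + 0 x + 30 = 17^3 + 0*17 + 30 mod 31 = 14
LHS = RHS

Yes, on the curve


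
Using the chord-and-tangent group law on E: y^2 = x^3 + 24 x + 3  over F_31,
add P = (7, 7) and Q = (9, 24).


P != Q, so use the chord formula.
s = (y2 - y1) / (x2 - x1) = (17) / (2) mod 31 = 24
x3 = s^2 - x1 - x2 mod 31 = 24^2 - 7 - 9 = 2
y3 = s (x1 - x3) - y1 mod 31 = 24 * (7 - 2) - 7 = 20

P + Q = (2, 20)


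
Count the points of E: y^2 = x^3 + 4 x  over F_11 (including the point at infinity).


For each x in F_11, count y with y^2 = x^3 + 4 x + 0 mod 11:
  x = 0: RHS = 0, y in [0]  -> 1 point(s)
  x = 1: RHS = 5, y in [4, 7]  -> 2 point(s)
  x = 2: RHS = 5, y in [4, 7]  -> 2 point(s)
  x = 4: RHS = 3, y in [5, 6]  -> 2 point(s)
  x = 6: RHS = 9, y in [3, 8]  -> 2 point(s)
  x = 8: RHS = 5, y in [4, 7]  -> 2 point(s)
Affine points: 11. Add the point at infinity: total = 12.

#E(F_11) = 12


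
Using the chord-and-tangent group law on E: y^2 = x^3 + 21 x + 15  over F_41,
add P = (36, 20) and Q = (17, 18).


P != Q, so use the chord formula.
s = (y2 - y1) / (x2 - x1) = (39) / (22) mod 41 = 26
x3 = s^2 - x1 - x2 mod 41 = 26^2 - 36 - 17 = 8
y3 = s (x1 - x3) - y1 mod 41 = 26 * (36 - 8) - 20 = 11

P + Q = (8, 11)


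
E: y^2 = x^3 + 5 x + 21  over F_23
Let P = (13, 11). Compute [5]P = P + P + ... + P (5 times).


k = 5 = 101_2 (binary, LSB first: 101)
Double-and-add from P = (13, 11):
  bit 0 = 1: acc = O + (13, 11) = (13, 11)
  bit 1 = 0: acc unchanged = (13, 11)
  bit 2 = 1: acc = (13, 11) + (9, 17) = (9, 6)

5P = (9, 6)


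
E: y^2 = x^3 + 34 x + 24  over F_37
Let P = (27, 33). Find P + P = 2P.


Doubling: s = (3 x1^2 + a) / (2 y1)
s = (3*27^2 + 34) / (2*33) mod 37 = 23
x3 = s^2 - 2 x1 mod 37 = 23^2 - 2*27 = 31
y3 = s (x1 - x3) - y1 mod 37 = 23 * (27 - 31) - 33 = 23

2P = (31, 23)


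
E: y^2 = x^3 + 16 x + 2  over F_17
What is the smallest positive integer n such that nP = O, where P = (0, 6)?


Compute successive multiples of P until we hit O:
  1P = (0, 6)
  2P = (15, 8)
  3P = (3, 14)
  4P = (6, 12)
  5P = (12, 16)
  6P = (9, 12)
  7P = (16, 6)
  8P = (1, 11)
  ... (continuing to 25P)
  25P = O

ord(P) = 25


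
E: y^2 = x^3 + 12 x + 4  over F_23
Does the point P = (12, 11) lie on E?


Check whether y^2 = x^3 + 12 x + 4 (mod 23) for (x, y) = (12, 11).
LHS: y^2 = 11^2 mod 23 = 6
RHS: x^3 + 12 x + 4 = 12^3 + 12*12 + 4 mod 23 = 13
LHS != RHS

No, not on the curve


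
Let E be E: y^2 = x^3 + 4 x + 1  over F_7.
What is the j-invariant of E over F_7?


Delta = -16(4 a^3 + 27 b^2) mod 7 = 1
-1728 * (4 a)^3 = -1728 * (4*4)^3 mod 7 = 1
j = 1 * 1^(-1) mod 7 = 1

j = 1 (mod 7)


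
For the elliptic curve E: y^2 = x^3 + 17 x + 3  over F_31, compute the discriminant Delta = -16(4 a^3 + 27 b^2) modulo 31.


4 a^3 + 27 b^2 = 4*17^3 + 27*3^2 = 19652 + 243 = 19895
Delta = -16 * (19895) = -318320
Delta mod 31 = 19

Delta = 19 (mod 31)


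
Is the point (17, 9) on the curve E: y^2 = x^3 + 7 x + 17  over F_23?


Check whether y^2 = x^3 + 7 x + 17 (mod 23) for (x, y) = (17, 9).
LHS: y^2 = 9^2 mod 23 = 12
RHS: x^3 + 7 x + 17 = 17^3 + 7*17 + 17 mod 23 = 12
LHS = RHS

Yes, on the curve


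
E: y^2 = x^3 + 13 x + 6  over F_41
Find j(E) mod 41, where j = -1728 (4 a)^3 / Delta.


Delta = -16(4 a^3 + 27 b^2) mod 41 = 9
-1728 * (4 a)^3 = -1728 * (4*13)^3 mod 41 = 9
j = 9 * 9^(-1) mod 41 = 1

j = 1 (mod 41)


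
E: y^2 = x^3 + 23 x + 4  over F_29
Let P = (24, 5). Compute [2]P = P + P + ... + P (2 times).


k = 2 = 10_2 (binary, LSB first: 01)
Double-and-add from P = (24, 5):
  bit 0 = 0: acc unchanged = O
  bit 1 = 1: acc = O + (26, 16) = (26, 16)

2P = (26, 16)


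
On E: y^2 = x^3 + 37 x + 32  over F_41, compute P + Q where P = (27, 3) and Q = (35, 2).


P != Q, so use the chord formula.
s = (y2 - y1) / (x2 - x1) = (40) / (8) mod 41 = 5
x3 = s^2 - x1 - x2 mod 41 = 5^2 - 27 - 35 = 4
y3 = s (x1 - x3) - y1 mod 41 = 5 * (27 - 4) - 3 = 30

P + Q = (4, 30)


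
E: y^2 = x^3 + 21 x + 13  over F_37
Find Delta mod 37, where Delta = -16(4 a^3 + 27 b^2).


4 a^3 + 27 b^2 = 4*21^3 + 27*13^2 = 37044 + 4563 = 41607
Delta = -16 * (41607) = -665712
Delta mod 37 = 29

Delta = 29 (mod 37)


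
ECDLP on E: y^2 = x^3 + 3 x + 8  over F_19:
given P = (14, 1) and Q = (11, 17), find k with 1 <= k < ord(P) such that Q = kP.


Enumerate multiples of P until we hit Q = (11, 17):
  1P = (14, 1)
  2P = (11, 2)
  3P = (11, 17)
Match found at i = 3.

k = 3


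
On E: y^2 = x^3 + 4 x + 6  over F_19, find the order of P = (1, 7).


Compute successive multiples of P until we hit O:
  1P = (1, 7)
  2P = (3, 11)
  3P = (0, 14)
  4P = (10, 18)
  5P = (17, 3)
  6P = (7, 4)
  7P = (16, 10)
  8P = (18, 1)
  ... (continuing to 19P)
  19P = O

ord(P) = 19


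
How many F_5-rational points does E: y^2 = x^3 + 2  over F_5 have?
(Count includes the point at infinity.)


For each x in F_5, count y with y^2 = x^3 + 0 x + 2 mod 5:
  x = 2: RHS = 0, y in [0]  -> 1 point(s)
  x = 3: RHS = 4, y in [2, 3]  -> 2 point(s)
  x = 4: RHS = 1, y in [1, 4]  -> 2 point(s)
Affine points: 5. Add the point at infinity: total = 6.

#E(F_5) = 6


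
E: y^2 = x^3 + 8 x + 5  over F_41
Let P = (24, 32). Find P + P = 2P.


Doubling: s = (3 x1^2 + a) / (2 y1)
s = (3*24^2 + 8) / (2*32) mod 41 = 22
x3 = s^2 - 2 x1 mod 41 = 22^2 - 2*24 = 26
y3 = s (x1 - x3) - y1 mod 41 = 22 * (24 - 26) - 32 = 6

2P = (26, 6)


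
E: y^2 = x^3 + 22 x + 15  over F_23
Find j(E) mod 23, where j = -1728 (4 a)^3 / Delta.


Delta = -16(4 a^3 + 27 b^2) mod 23 = 16
-1728 * (4 a)^3 = -1728 * (4*22)^3 mod 23 = 8
j = 8 * 16^(-1) mod 23 = 12

j = 12 (mod 23)


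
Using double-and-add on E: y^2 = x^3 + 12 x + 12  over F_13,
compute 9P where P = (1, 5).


k = 9 = 1001_2 (binary, LSB first: 1001)
Double-and-add from P = (1, 5):
  bit 0 = 1: acc = O + (1, 5) = (1, 5)
  bit 1 = 0: acc unchanged = (1, 5)
  bit 2 = 0: acc unchanged = (1, 5)
  bit 3 = 1: acc = (1, 5) + (0, 5) = (12, 8)

9P = (12, 8)


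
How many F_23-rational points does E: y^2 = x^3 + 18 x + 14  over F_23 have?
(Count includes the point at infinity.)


For each x in F_23, count y with y^2 = x^3 + 18 x + 14 mod 23:
  x = 2: RHS = 12, y in [9, 14]  -> 2 point(s)
  x = 3: RHS = 3, y in [7, 16]  -> 2 point(s)
  x = 4: RHS = 12, y in [9, 14]  -> 2 point(s)
  x = 6: RHS = 16, y in [4, 19]  -> 2 point(s)
  x = 7: RHS = 0, y in [0]  -> 1 point(s)
  x = 8: RHS = 3, y in [7, 16]  -> 2 point(s)
  x = 9: RHS = 8, y in [10, 13]  -> 2 point(s)
  x = 11: RHS = 2, y in [5, 18]  -> 2 point(s)
  x = 12: RHS = 3, y in [7, 16]  -> 2 point(s)
  x = 15: RHS = 2, y in [5, 18]  -> 2 point(s)
  x = 17: RHS = 12, y in [9, 14]  -> 2 point(s)
  x = 18: RHS = 6, y in [11, 12]  -> 2 point(s)
  x = 19: RHS = 16, y in [4, 19]  -> 2 point(s)
  x = 20: RHS = 2, y in [5, 18]  -> 2 point(s)
  x = 21: RHS = 16, y in [4, 19]  -> 2 point(s)
  x = 22: RHS = 18, y in [8, 15]  -> 2 point(s)
Affine points: 31. Add the point at infinity: total = 32.

#E(F_23) = 32


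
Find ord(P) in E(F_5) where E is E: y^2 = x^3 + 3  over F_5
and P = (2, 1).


Compute successive multiples of P until we hit O:
  1P = (2, 1)
  2P = (2, 4)
  3P = O

ord(P) = 3


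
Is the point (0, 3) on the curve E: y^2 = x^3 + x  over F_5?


Check whether y^2 = x^3 + 1 x + 0 (mod 5) for (x, y) = (0, 3).
LHS: y^2 = 3^2 mod 5 = 4
RHS: x^3 + 1 x + 0 = 0^3 + 1*0 + 0 mod 5 = 0
LHS != RHS

No, not on the curve


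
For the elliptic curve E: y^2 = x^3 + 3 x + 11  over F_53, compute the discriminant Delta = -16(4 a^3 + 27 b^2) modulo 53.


4 a^3 + 27 b^2 = 4*3^3 + 27*11^2 = 108 + 3267 = 3375
Delta = -16 * (3375) = -54000
Delta mod 53 = 7

Delta = 7 (mod 53)


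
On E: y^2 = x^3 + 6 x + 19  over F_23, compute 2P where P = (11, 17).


Doubling: s = (3 x1^2 + a) / (2 y1)
s = (3*11^2 + 6) / (2*17) mod 23 = 21
x3 = s^2 - 2 x1 mod 23 = 21^2 - 2*11 = 5
y3 = s (x1 - x3) - y1 mod 23 = 21 * (11 - 5) - 17 = 17

2P = (5, 17)


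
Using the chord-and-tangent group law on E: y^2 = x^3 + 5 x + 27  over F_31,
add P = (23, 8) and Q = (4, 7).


P != Q, so use the chord formula.
s = (y2 - y1) / (x2 - x1) = (30) / (12) mod 31 = 18
x3 = s^2 - x1 - x2 mod 31 = 18^2 - 23 - 4 = 18
y3 = s (x1 - x3) - y1 mod 31 = 18 * (23 - 18) - 8 = 20

P + Q = (18, 20)


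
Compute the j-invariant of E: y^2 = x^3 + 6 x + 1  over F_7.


Delta = -16(4 a^3 + 27 b^2) mod 7 = 3
-1728 * (4 a)^3 = -1728 * (4*6)^3 mod 7 = 6
j = 6 * 3^(-1) mod 7 = 2

j = 2 (mod 7)


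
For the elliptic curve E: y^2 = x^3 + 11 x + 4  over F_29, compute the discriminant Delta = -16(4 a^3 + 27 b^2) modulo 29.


4 a^3 + 27 b^2 = 4*11^3 + 27*4^2 = 5324 + 432 = 5756
Delta = -16 * (5756) = -92096
Delta mod 29 = 8

Delta = 8 (mod 29)


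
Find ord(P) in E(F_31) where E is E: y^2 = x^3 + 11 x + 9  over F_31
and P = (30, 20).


Compute successive multiples of P until we hit O:
  1P = (30, 20)
  2P = (27, 26)
  3P = (9, 0)
  4P = (27, 5)
  5P = (30, 11)
  6P = O

ord(P) = 6


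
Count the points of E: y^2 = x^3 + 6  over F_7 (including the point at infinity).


For each x in F_7, count y with y^2 = x^3 + 0 x + 6 mod 7:
  x = 1: RHS = 0, y in [0]  -> 1 point(s)
  x = 2: RHS = 0, y in [0]  -> 1 point(s)
  x = 4: RHS = 0, y in [0]  -> 1 point(s)
Affine points: 3. Add the point at infinity: total = 4.

#E(F_7) = 4


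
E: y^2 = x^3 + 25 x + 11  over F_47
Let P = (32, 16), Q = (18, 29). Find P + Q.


P != Q, so use the chord formula.
s = (y2 - y1) / (x2 - x1) = (13) / (33) mod 47 = 36
x3 = s^2 - x1 - x2 mod 47 = 36^2 - 32 - 18 = 24
y3 = s (x1 - x3) - y1 mod 47 = 36 * (32 - 24) - 16 = 37

P + Q = (24, 37)


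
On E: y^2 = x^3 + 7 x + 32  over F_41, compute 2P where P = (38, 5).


Doubling: s = (3 x1^2 + a) / (2 y1)
s = (3*38^2 + 7) / (2*5) mod 41 = 28
x3 = s^2 - 2 x1 mod 41 = 28^2 - 2*38 = 11
y3 = s (x1 - x3) - y1 mod 41 = 28 * (38 - 11) - 5 = 13

2P = (11, 13)


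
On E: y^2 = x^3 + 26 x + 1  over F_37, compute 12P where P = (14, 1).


k = 12 = 1100_2 (binary, LSB first: 0011)
Double-and-add from P = (14, 1):
  bit 0 = 0: acc unchanged = O
  bit 1 = 0: acc unchanged = O
  bit 2 = 1: acc = O + (0, 1) = (0, 1)
  bit 3 = 1: acc = (0, 1) + (21, 22) = (17, 19)

12P = (17, 19)


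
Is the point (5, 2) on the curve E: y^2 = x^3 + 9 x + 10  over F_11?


Check whether y^2 = x^3 + 9 x + 10 (mod 11) for (x, y) = (5, 2).
LHS: y^2 = 2^2 mod 11 = 4
RHS: x^3 + 9 x + 10 = 5^3 + 9*5 + 10 mod 11 = 4
LHS = RHS

Yes, on the curve


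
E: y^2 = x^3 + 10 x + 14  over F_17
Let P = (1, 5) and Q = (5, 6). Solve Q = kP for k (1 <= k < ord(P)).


Enumerate multiples of P until we hit Q = (5, 6):
  1P = (1, 5)
  2P = (7, 11)
  3P = (10, 3)
  4P = (5, 11)
  5P = (9, 0)
  6P = (5, 6)
Match found at i = 6.

k = 6


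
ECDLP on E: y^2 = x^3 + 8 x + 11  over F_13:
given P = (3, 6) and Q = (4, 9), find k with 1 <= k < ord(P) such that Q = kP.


Enumerate multiples of P until we hit Q = (4, 9):
  1P = (3, 6)
  2P = (10, 5)
  3P = (4, 9)
Match found at i = 3.

k = 3


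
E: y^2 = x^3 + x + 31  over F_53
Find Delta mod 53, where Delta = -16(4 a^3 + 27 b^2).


4 a^3 + 27 b^2 = 4*1^3 + 27*31^2 = 4 + 25947 = 25951
Delta = -16 * (25951) = -415216
Delta mod 53 = 39

Delta = 39 (mod 53)
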